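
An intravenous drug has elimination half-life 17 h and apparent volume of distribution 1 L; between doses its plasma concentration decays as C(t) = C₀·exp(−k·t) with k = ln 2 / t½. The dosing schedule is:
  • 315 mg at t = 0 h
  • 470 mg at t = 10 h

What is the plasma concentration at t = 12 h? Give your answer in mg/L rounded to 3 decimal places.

626.310 mg/L

k = ln 2 / 17 = 0.04077 per h
Dose 1 (315 mg at t=0 h): 315·exp(−0.04077·12) = 193.116 mg/L
Dose 2 (470 mg at t=10 h): 470·exp(−0.04077·2) = 433.194 mg/L
C(12) = 193.116 + 433.194 = 626.310 mg/L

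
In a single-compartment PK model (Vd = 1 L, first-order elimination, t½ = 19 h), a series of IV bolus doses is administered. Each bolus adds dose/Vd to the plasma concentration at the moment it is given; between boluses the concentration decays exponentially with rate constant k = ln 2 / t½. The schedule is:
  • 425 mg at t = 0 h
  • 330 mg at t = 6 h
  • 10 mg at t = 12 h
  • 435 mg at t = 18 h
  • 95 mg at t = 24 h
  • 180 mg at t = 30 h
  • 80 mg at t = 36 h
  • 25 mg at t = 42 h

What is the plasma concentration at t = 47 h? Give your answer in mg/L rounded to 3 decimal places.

k = ln 2 / 19 = 0.03648 per h
Dose 1 (425 mg at t=0 h): 425·exp(−0.03648·47) = 76.513 mg/L
Dose 2 (330 mg at t=6 h): 330·exp(−0.03648·41) = 73.947 mg/L
Dose 3 (10 mg at t=12 h): 10·exp(−0.03648·35) = 2.789 mg/L
Dose 4 (435 mg at t=18 h): 435·exp(−0.03648·29) = 151.016 mg/L
Dose 5 (95 mg at t=24 h): 95·exp(−0.03648·23) = 41.051 mg/L
Dose 6 (180 mg at t=30 h): 180·exp(−0.03648·17) = 96.812 mg/L
Dose 7 (80 mg at t=36 h): 80·exp(−0.03648·11) = 53.556 mg/L
Dose 8 (25 mg at t=42 h): 25·exp(−0.03648·5) = 20.832 mg/L
C(47) = 76.513 + 73.947 + 2.789 + 151.016 + 41.051 + 96.812 + 53.556 + 20.832 = 516.516 mg/L

516.516 mg/L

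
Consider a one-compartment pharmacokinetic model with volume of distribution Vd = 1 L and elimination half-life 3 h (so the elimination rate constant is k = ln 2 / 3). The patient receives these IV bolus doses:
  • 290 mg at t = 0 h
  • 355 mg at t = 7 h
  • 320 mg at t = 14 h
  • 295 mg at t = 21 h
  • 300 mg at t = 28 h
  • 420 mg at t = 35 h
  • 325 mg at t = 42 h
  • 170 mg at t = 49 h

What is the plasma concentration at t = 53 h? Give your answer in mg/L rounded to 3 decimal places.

100.780 mg/L

k = ln 2 / 3 = 0.23105 per h
Dose 1 (290 mg at t=0 h): 290·exp(−0.23105·53) = 0.001 mg/L
Dose 2 (355 mg at t=7 h): 355·exp(−0.23105·46) = 0.009 mg/L
Dose 3 (320 mg at t=14 h): 320·exp(−0.23105·39) = 0.039 mg/L
Dose 4 (295 mg at t=21 h): 295·exp(−0.23105·32) = 0.181 mg/L
Dose 5 (300 mg at t=28 h): 300·exp(−0.23105·25) = 0.930 mg/L
Dose 6 (420 mg at t=35 h): 420·exp(−0.23105·18) = 6.563 mg/L
Dose 7 (325 mg at t=42 h): 325·exp(−0.23105·11) = 25.592 mg/L
Dose 8 (170 mg at t=49 h): 170·exp(−0.23105·4) = 67.465 mg/L
C(53) = 0.001 + 0.009 + 0.039 + 0.181 + 0.930 + 6.563 + 25.592 + 67.465 = 100.780 mg/L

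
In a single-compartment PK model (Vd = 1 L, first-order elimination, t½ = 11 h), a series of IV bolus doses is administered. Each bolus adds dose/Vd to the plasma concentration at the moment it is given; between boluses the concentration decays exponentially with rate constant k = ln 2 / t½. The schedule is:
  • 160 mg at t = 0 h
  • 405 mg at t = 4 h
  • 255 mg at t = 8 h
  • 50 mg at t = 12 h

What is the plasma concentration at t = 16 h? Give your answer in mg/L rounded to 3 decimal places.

k = ln 2 / 11 = 0.06301 per h
Dose 1 (160 mg at t=0 h): 160·exp(−0.06301·16) = 58.379 mg/L
Dose 2 (405 mg at t=4 h): 405·exp(−0.06301·12) = 190.134 mg/L
Dose 3 (255 mg at t=8 h): 255·exp(−0.06301·8) = 154.031 mg/L
Dose 4 (50 mg at t=12 h): 50·exp(−0.06301·4) = 38.860 mg/L
C(16) = 58.379 + 190.134 + 154.031 + 38.860 = 441.404 mg/L

441.404 mg/L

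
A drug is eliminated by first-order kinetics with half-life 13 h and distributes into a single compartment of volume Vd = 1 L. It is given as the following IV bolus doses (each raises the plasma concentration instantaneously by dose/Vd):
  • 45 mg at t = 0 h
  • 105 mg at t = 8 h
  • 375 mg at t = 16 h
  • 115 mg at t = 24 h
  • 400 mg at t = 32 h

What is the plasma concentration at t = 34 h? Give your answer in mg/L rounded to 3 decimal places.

604.230 mg/L

k = ln 2 / 13 = 0.05332 per h
Dose 1 (45 mg at t=0 h): 45·exp(−0.05332·34) = 7.344 mg/L
Dose 2 (105 mg at t=8 h): 105·exp(−0.05332·26) = 26.250 mg/L
Dose 3 (375 mg at t=16 h): 375·exp(−0.05332·18) = 143.622 mg/L
Dose 4 (115 mg at t=24 h): 115·exp(−0.05332·10) = 67.474 mg/L
Dose 5 (400 mg at t=32 h): 400·exp(−0.05332·2) = 359.540 mg/L
C(34) = 7.344 + 26.250 + 143.622 + 67.474 + 359.540 = 604.230 mg/L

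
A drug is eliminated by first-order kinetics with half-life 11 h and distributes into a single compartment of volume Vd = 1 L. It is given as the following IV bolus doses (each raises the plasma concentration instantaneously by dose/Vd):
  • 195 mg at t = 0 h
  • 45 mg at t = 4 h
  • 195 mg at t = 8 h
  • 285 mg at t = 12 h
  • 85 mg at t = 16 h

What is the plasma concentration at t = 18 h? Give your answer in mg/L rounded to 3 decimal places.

455.401 mg/L

k = ln 2 / 11 = 0.06301 per h
Dose 1 (195 mg at t=0 h): 195·exp(−0.06301·18) = 62.725 mg/L
Dose 2 (45 mg at t=4 h): 45·exp(−0.06301·14) = 18.624 mg/L
Dose 3 (195 mg at t=8 h): 195·exp(−0.06301·10) = 103.842 mg/L
Dose 4 (285 mg at t=12 h): 285·exp(−0.06301·6) = 195.275 mg/L
Dose 5 (85 mg at t=16 h): 85·exp(−0.06301·2) = 74.935 mg/L
C(18) = 62.725 + 18.624 + 103.842 + 195.275 + 74.935 = 455.401 mg/L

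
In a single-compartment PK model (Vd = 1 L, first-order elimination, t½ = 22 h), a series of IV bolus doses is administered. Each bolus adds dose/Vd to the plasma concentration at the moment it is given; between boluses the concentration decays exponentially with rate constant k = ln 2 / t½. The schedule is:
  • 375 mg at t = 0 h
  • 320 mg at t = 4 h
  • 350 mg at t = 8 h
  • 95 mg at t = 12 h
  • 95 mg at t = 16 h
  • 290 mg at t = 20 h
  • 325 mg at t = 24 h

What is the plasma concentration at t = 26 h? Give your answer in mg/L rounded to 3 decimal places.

1199.446 mg/L

k = ln 2 / 22 = 0.03151 per h
Dose 1 (375 mg at t=0 h): 375·exp(−0.03151·26) = 165.298 mg/L
Dose 2 (320 mg at t=4 h): 320·exp(−0.03151·22) = 160.000 mg/L
Dose 3 (350 mg at t=8 h): 350·exp(−0.03151·18) = 198.505 mg/L
Dose 4 (95 mg at t=12 h): 95·exp(−0.03151·14) = 61.117 mg/L
Dose 5 (95 mg at t=16 h): 95·exp(−0.03151·10) = 69.325 mg/L
Dose 6 (290 mg at t=20 h): 290·exp(−0.03151·6) = 240.048 mg/L
Dose 7 (325 mg at t=24 h): 325·exp(−0.03151·2) = 305.153 mg/L
C(26) = 165.298 + 160.000 + 198.505 + 61.117 + 69.325 + 240.048 + 305.153 = 1199.446 mg/L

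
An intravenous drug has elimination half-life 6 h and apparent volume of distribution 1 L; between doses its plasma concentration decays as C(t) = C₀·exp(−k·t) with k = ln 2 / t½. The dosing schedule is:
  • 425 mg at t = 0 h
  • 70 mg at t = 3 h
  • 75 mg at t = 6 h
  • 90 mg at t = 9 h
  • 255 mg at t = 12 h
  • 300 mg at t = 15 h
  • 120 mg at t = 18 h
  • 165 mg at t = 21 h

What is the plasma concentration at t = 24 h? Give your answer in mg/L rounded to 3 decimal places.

k = ln 2 / 6 = 0.11552 per h
Dose 1 (425 mg at t=0 h): 425·exp(−0.11552·24) = 26.562 mg/L
Dose 2 (70 mg at t=3 h): 70·exp(−0.11552·21) = 6.187 mg/L
Dose 3 (75 mg at t=6 h): 75·exp(−0.11552·18) = 9.375 mg/L
Dose 4 (90 mg at t=9 h): 90·exp(−0.11552·15) = 15.910 mg/L
Dose 5 (255 mg at t=12 h): 255·exp(−0.11552·12) = 63.750 mg/L
Dose 6 (300 mg at t=15 h): 300·exp(−0.11552·9) = 106.066 mg/L
Dose 7 (120 mg at t=18 h): 120·exp(−0.11552·6) = 60.000 mg/L
Dose 8 (165 mg at t=21 h): 165·exp(−0.11552·3) = 116.673 mg/L
C(24) = 26.562 + 6.187 + 9.375 + 15.910 + 63.750 + 106.066 + 60.000 + 116.673 = 404.523 mg/L

404.523 mg/L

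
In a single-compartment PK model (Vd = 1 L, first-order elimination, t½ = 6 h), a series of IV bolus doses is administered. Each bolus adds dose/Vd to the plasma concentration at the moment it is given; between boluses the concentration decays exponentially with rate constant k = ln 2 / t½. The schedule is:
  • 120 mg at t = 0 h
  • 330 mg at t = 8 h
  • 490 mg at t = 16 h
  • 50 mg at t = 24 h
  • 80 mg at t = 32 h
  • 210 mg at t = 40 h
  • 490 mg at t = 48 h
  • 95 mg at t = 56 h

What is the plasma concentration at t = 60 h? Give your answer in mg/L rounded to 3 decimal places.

211.080 mg/L

k = ln 2 / 6 = 0.11552 per h
Dose 1 (120 mg at t=0 h): 120·exp(−0.11552·60) = 0.117 mg/L
Dose 2 (330 mg at t=8 h): 330·exp(−0.11552·52) = 0.812 mg/L
Dose 3 (490 mg at t=16 h): 490·exp(−0.11552·44) = 3.038 mg/L
Dose 4 (50 mg at t=24 h): 50·exp(−0.11552·36) = 0.781 mg/L
Dose 5 (80 mg at t=32 h): 80·exp(−0.11552·28) = 3.150 mg/L
Dose 6 (210 mg at t=40 h): 210·exp(−0.11552·20) = 20.835 mg/L
Dose 7 (490 mg at t=48 h): 490·exp(−0.11552·12) = 122.500 mg/L
Dose 8 (95 mg at t=56 h): 95·exp(−0.11552·4) = 59.846 mg/L
C(60) = 0.117 + 0.812 + 3.038 + 0.781 + 3.150 + 20.835 + 122.500 + 59.846 = 211.080 mg/L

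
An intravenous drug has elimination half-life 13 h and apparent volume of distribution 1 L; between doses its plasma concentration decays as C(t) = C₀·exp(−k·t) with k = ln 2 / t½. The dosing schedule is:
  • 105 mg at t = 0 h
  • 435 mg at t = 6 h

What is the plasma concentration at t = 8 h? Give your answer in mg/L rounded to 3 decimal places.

k = ln 2 / 13 = 0.05332 per h
Dose 1 (105 mg at t=0 h): 105·exp(−0.05332·8) = 68.539 mg/L
Dose 2 (435 mg at t=6 h): 435·exp(−0.05332·2) = 391.000 mg/L
C(8) = 68.539 + 391.000 = 459.540 mg/L

459.540 mg/L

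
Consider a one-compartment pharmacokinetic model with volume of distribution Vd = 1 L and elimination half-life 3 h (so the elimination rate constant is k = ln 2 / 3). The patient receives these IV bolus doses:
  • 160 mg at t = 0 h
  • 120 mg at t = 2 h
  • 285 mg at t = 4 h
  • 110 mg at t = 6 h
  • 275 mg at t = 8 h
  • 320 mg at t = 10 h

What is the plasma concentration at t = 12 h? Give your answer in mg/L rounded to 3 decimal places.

405.011 mg/L

k = ln 2 / 3 = 0.23105 per h
Dose 1 (160 mg at t=0 h): 160·exp(−0.23105·12) = 10.000 mg/L
Dose 2 (120 mg at t=2 h): 120·exp(−0.23105·10) = 11.906 mg/L
Dose 3 (285 mg at t=4 h): 285·exp(−0.23105·8) = 44.885 mg/L
Dose 4 (110 mg at t=6 h): 110·exp(−0.23105·6) = 27.500 mg/L
Dose 5 (275 mg at t=8 h): 275·exp(−0.23105·4) = 109.134 mg/L
Dose 6 (320 mg at t=10 h): 320·exp(−0.23105·2) = 201.587 mg/L
C(12) = 10.000 + 11.906 + 44.885 + 27.500 + 109.134 + 201.587 = 405.011 mg/L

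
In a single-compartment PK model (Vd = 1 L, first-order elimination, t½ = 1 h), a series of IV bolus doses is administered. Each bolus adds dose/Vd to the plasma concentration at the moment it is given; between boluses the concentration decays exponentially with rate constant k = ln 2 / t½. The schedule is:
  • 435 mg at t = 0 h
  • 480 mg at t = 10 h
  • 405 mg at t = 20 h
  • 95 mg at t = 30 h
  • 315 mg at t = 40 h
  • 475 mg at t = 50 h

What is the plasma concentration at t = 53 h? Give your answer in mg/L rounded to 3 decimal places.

k = ln 2 / 1 = 0.69315 per h
Dose 1 (435 mg at t=0 h): 435·exp(−0.69315·53) = 0.000 mg/L
Dose 2 (480 mg at t=10 h): 480·exp(−0.69315·43) = 0.000 mg/L
Dose 3 (405 mg at t=20 h): 405·exp(−0.69315·33) = 0.000 mg/L
Dose 4 (95 mg at t=30 h): 95·exp(−0.69315·23) = 0.000 mg/L
Dose 5 (315 mg at t=40 h): 315·exp(−0.69315·13) = 0.038 mg/L
Dose 6 (475 mg at t=50 h): 475·exp(−0.69315·3) = 59.375 mg/L
C(53) = 0.000 + 0.000 + 0.000 + 0.000 + 0.038 + 59.375 = 59.413 mg/L

59.413 mg/L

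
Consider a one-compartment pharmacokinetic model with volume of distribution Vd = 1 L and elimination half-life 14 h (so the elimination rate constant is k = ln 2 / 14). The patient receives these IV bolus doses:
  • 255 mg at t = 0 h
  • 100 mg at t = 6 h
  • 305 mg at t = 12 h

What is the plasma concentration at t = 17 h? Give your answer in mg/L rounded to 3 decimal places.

k = ln 2 / 14 = 0.04951 per h
Dose 1 (255 mg at t=0 h): 255·exp(−0.04951·17) = 109.902 mg/L
Dose 2 (100 mg at t=6 h): 100·exp(−0.04951·11) = 58.006 mg/L
Dose 3 (305 mg at t=12 h): 305·exp(−0.04951·5) = 238.116 mg/L
C(17) = 109.902 + 58.006 + 238.116 = 406.024 mg/L

406.024 mg/L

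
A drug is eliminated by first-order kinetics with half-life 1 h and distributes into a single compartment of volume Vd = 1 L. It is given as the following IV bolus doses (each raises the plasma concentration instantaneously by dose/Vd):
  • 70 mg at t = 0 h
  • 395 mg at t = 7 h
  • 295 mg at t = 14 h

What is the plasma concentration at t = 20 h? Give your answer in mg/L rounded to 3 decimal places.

4.658 mg/L

k = ln 2 / 1 = 0.69315 per h
Dose 1 (70 mg at t=0 h): 70·exp(−0.69315·20) = 0.000 mg/L
Dose 2 (395 mg at t=7 h): 395·exp(−0.69315·13) = 0.048 mg/L
Dose 3 (295 mg at t=14 h): 295·exp(−0.69315·6) = 4.609 mg/L
C(20) = 0.000 + 0.048 + 4.609 = 4.658 mg/L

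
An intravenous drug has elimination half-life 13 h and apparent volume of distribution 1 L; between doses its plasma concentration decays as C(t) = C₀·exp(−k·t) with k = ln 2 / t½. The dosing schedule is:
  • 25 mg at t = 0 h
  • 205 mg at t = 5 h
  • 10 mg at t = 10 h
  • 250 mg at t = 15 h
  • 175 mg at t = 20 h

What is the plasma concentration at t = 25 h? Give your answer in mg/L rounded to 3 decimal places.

362.388 mg/L

k = ln 2 / 13 = 0.05332 per h
Dose 1 (25 mg at t=0 h): 25·exp(−0.05332·25) = 6.592 mg/L
Dose 2 (205 mg at t=5 h): 205·exp(−0.05332·20) = 70.572 mg/L
Dose 3 (10 mg at t=10 h): 10·exp(−0.05332·15) = 4.494 mg/L
Dose 4 (250 mg at t=15 h): 250·exp(−0.05332·10) = 146.683 mg/L
Dose 5 (175 mg at t=20 h): 175·exp(−0.05332·5) = 134.047 mg/L
C(25) = 6.592 + 70.572 + 4.494 + 146.683 + 134.047 = 362.388 mg/L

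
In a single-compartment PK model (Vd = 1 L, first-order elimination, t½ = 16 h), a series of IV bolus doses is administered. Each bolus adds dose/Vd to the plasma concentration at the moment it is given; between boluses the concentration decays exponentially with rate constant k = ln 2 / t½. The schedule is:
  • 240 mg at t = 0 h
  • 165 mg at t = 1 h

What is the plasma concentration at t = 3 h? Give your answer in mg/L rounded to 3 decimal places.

362.056 mg/L

k = ln 2 / 16 = 0.04332 per h
Dose 1 (240 mg at t=0 h): 240·exp(−0.04332·3) = 210.750 mg/L
Dose 2 (165 mg at t=1 h): 165·exp(−0.04332·2) = 151.306 mg/L
C(3) = 210.750 + 151.306 = 362.056 mg/L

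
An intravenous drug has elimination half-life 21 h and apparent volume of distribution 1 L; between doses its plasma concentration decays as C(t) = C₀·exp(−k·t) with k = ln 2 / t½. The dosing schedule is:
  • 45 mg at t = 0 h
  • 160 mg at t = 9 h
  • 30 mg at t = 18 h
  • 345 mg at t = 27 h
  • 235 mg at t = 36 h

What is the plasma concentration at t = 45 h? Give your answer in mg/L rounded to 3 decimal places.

436.315 mg/L

k = ln 2 / 21 = 0.03301 per h
Dose 1 (45 mg at t=0 h): 45·exp(−0.03301·45) = 10.189 mg/L
Dose 2 (160 mg at t=9 h): 160·exp(−0.03301·36) = 48.761 mg/L
Dose 3 (30 mg at t=18 h): 30·exp(−0.03301·27) = 12.305 mg/L
Dose 4 (345 mg at t=27 h): 345·exp(−0.03301·18) = 190.455 mg/L
Dose 5 (235 mg at t=36 h): 235·exp(−0.03301·9) = 174.604 mg/L
C(45) = 10.189 + 48.761 + 12.305 + 190.455 + 174.604 = 436.315 mg/L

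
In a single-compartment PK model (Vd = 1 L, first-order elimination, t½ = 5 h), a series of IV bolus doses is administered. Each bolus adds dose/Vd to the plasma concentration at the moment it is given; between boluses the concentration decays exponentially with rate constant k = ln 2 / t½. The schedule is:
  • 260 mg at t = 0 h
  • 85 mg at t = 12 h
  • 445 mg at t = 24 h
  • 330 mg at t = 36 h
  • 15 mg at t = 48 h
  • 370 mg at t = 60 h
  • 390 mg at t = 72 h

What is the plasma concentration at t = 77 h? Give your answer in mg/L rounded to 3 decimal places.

231.745 mg/L

k = ln 2 / 5 = 0.13863 per h
Dose 1 (260 mg at t=0 h): 260·exp(−0.13863·77) = 0.006 mg/L
Dose 2 (85 mg at t=12 h): 85·exp(−0.13863·65) = 0.010 mg/L
Dose 3 (445 mg at t=24 h): 445·exp(−0.13863·53) = 0.287 mg/L
Dose 4 (330 mg at t=36 h): 330·exp(−0.13863·41) = 1.122 mg/L
Dose 5 (15 mg at t=48 h): 15·exp(−0.13863·29) = 0.269 mg/L
Dose 6 (370 mg at t=60 h): 370·exp(−0.13863·17) = 35.051 mg/L
Dose 7 (390 mg at t=72 h): 390·exp(−0.13863·5) = 195.000 mg/L
C(77) = 0.006 + 0.010 + 0.287 + 1.122 + 0.269 + 35.051 + 195.000 = 231.745 mg/L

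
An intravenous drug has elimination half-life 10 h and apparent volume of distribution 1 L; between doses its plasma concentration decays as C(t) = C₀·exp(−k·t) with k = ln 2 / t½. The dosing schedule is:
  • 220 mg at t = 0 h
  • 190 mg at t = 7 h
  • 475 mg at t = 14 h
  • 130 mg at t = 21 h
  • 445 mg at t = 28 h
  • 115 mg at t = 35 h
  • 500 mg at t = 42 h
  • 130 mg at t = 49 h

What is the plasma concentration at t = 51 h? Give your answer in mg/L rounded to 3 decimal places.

k = ln 2 / 10 = 0.06931 per h
Dose 1 (220 mg at t=0 h): 220·exp(−0.06931·51) = 6.415 mg/L
Dose 2 (190 mg at t=7 h): 190·exp(−0.06931·44) = 9.000 mg/L
Dose 3 (475 mg at t=14 h): 475·exp(−0.06931·37) = 36.550 mg/L
Dose 4 (130 mg at t=21 h): 130·exp(−0.06931·30) = 16.250 mg/L
Dose 5 (445 mg at t=28 h): 445·exp(−0.06931·23) = 90.363 mg/L
Dose 6 (115 mg at t=35 h): 115·exp(−0.06931·16) = 37.936 mg/L
Dose 7 (500 mg at t=42 h): 500·exp(−0.06931·9) = 267.943 mg/L
Dose 8 (130 mg at t=49 h): 130·exp(−0.06931·2) = 113.172 mg/L
C(51) = 6.415 + 9.000 + 36.550 + 16.250 + 90.363 + 37.936 + 267.943 + 113.172 = 577.628 mg/L

577.628 mg/L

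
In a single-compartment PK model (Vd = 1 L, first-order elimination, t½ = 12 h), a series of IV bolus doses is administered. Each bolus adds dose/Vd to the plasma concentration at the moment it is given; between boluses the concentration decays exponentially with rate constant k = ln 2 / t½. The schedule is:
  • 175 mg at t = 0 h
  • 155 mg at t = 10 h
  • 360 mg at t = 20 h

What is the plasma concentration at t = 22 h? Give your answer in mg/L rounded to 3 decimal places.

447.331 mg/L

k = ln 2 / 12 = 0.05776 per h
Dose 1 (175 mg at t=0 h): 175·exp(−0.05776·22) = 49.108 mg/L
Dose 2 (155 mg at t=10 h): 155·exp(−0.05776·12) = 77.500 mg/L
Dose 3 (360 mg at t=20 h): 360·exp(−0.05776·2) = 320.724 mg/L
C(22) = 49.108 + 77.500 + 320.724 = 447.331 mg/L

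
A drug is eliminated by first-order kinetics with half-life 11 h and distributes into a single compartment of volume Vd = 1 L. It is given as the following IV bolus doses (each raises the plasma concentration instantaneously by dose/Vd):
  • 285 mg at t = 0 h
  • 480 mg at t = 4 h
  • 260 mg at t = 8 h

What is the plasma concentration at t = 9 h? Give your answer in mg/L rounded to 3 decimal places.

756.037 mg/L

k = ln 2 / 11 = 0.06301 per h
Dose 1 (285 mg at t=0 h): 285·exp(−0.06301·9) = 161.640 mg/L
Dose 2 (480 mg at t=4 h): 480·exp(−0.06301·5) = 350.275 mg/L
Dose 3 (260 mg at t=8 h): 260·exp(−0.06301·1) = 244.122 mg/L
C(9) = 161.640 + 350.275 + 244.122 = 756.037 mg/L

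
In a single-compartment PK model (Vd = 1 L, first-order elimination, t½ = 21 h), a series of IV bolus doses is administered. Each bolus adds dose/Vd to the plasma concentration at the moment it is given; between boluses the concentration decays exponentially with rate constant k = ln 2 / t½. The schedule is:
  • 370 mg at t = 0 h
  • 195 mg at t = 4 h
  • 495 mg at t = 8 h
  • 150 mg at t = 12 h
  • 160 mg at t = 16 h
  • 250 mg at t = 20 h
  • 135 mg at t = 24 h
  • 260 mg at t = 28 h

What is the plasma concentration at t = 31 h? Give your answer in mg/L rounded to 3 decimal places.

1138.824 mg/L

k = ln 2 / 21 = 0.03301 per h
Dose 1 (370 mg at t=0 h): 370·exp(−0.03301·31) = 132.992 mg/L
Dose 2 (195 mg at t=4 h): 195·exp(−0.03301·27) = 79.983 mg/L
Dose 3 (495 mg at t=8 h): 495·exp(−0.03301·23) = 231.689 mg/L
Dose 4 (150 mg at t=12 h): 150·exp(−0.03301·19) = 80.118 mg/L
Dose 5 (160 mg at t=16 h): 160·exp(−0.03301·15) = 97.521 mg/L
Dose 6 (250 mg at t=20 h): 250·exp(−0.03301·11) = 173.883 mg/L
Dose 7 (135 mg at t=24 h): 135·exp(−0.03301·7) = 107.150 mg/L
Dose 8 (260 mg at t=28 h): 260·exp(−0.03301·3) = 235.488 mg/L
C(31) = 132.992 + 79.983 + 231.689 + 80.118 + 97.521 + 173.883 + 107.150 + 235.488 = 1138.824 mg/L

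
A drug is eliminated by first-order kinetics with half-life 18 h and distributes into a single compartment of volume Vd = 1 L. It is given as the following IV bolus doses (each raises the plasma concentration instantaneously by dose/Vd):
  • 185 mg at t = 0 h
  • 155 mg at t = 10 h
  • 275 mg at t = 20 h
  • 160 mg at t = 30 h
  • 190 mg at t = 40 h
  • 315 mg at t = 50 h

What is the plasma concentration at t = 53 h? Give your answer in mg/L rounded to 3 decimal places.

592.589 mg/L

k = ln 2 / 18 = 0.03851 per h
Dose 1 (185 mg at t=0 h): 185·exp(−0.03851·53) = 24.033 mg/L
Dose 2 (155 mg at t=10 h): 155·exp(−0.03851·43) = 29.594 mg/L
Dose 3 (275 mg at t=20 h): 275·exp(−0.03851·33) = 77.169 mg/L
Dose 4 (160 mg at t=30 h): 160·exp(−0.03851·23) = 65.989 mg/L
Dose 5 (190 mg at t=40 h): 190·exp(−0.03851·13) = 115.171 mg/L
Dose 6 (315 mg at t=50 h): 315·exp(−0.03851·3) = 280.633 mg/L
C(53) = 24.033 + 29.594 + 77.169 + 65.989 + 115.171 + 280.633 = 592.589 mg/L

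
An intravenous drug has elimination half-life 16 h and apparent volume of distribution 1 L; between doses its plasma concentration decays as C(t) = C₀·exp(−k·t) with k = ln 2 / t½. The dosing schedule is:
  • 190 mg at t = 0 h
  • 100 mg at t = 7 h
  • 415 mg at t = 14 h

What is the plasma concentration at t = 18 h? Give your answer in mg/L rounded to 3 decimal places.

498.180 mg/L

k = ln 2 / 16 = 0.04332 per h
Dose 1 (190 mg at t=0 h): 190·exp(−0.04332·18) = 87.115 mg/L
Dose 2 (100 mg at t=7 h): 100·exp(−0.04332·11) = 62.093 mg/L
Dose 3 (415 mg at t=14 h): 415·exp(−0.04332·4) = 348.972 mg/L
C(18) = 87.115 + 62.093 + 348.972 = 498.180 mg/L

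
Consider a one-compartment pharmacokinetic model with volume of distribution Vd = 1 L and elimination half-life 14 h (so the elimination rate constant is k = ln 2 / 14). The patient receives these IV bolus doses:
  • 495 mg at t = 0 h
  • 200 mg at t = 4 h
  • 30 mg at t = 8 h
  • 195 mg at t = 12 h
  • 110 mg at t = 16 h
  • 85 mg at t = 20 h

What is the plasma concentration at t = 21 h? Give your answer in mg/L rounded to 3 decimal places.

k = ln 2 / 14 = 0.04951 per h
Dose 1 (495 mg at t=0 h): 495·exp(−0.04951·21) = 175.009 mg/L
Dose 2 (200 mg at t=4 h): 200·exp(−0.04951·17) = 86.197 mg/L
Dose 3 (30 mg at t=8 h): 30·exp(−0.04951·13) = 15.761 mg/L
Dose 4 (195 mg at t=12 h): 195·exp(−0.04951·9) = 124.886 mg/L
Dose 5 (110 mg at t=16 h): 110·exp(−0.04951·5) = 85.878 mg/L
Dose 6 (85 mg at t=20 h): 85·exp(−0.04951·1) = 80.894 mg/L
C(21) = 175.009 + 86.197 + 15.761 + 124.886 + 85.878 + 80.894 = 568.626 mg/L

568.626 mg/L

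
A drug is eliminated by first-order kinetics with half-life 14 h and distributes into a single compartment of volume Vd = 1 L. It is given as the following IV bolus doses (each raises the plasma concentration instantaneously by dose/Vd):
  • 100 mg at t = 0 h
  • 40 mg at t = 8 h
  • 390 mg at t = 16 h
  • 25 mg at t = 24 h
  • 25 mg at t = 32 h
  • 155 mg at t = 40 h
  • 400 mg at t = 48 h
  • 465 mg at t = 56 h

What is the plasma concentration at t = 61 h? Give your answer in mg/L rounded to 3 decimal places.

687.734 mg/L

k = ln 2 / 14 = 0.04951 per h
Dose 1 (100 mg at t=0 h): 100·exp(−0.04951·61) = 4.879 mg/L
Dose 2 (40 mg at t=8 h): 40·exp(−0.04951·53) = 2.900 mg/L
Dose 3 (390 mg at t=16 h): 390·exp(−0.04951·45) = 42.021 mg/L
Dose 4 (25 mg at t=24 h): 25·exp(−0.04951·37) = 4.003 mg/L
Dose 5 (25 mg at t=32 h): 25·exp(−0.04951·29) = 5.948 mg/L
Dose 6 (155 mg at t=40 h): 155·exp(−0.04951·21) = 54.801 mg/L
Dose 7 (400 mg at t=48 h): 400·exp(−0.04951·13) = 210.151 mg/L
Dose 8 (465 mg at t=56 h): 465·exp(−0.04951·5) = 363.030 mg/L
C(61) = 4.879 + 2.900 + 42.021 + 4.003 + 5.948 + 54.801 + 210.151 + 363.030 = 687.734 mg/L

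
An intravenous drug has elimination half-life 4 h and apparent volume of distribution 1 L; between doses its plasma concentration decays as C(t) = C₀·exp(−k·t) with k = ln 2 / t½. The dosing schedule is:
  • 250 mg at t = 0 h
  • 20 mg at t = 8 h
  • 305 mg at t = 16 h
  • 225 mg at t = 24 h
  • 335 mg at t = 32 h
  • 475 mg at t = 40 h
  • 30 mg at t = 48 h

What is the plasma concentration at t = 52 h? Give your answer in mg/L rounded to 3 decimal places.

k = ln 2 / 4 = 0.17329 per h
Dose 1 (250 mg at t=0 h): 250·exp(−0.17329·52) = 0.031 mg/L
Dose 2 (20 mg at t=8 h): 20·exp(−0.17329·44) = 0.010 mg/L
Dose 3 (305 mg at t=16 h): 305·exp(−0.17329·36) = 0.596 mg/L
Dose 4 (225 mg at t=24 h): 225·exp(−0.17329·28) = 1.758 mg/L
Dose 5 (335 mg at t=32 h): 335·exp(−0.17329·20) = 10.469 mg/L
Dose 6 (475 mg at t=40 h): 475·exp(−0.17329·12) = 59.375 mg/L
Dose 7 (30 mg at t=48 h): 30·exp(−0.17329·4) = 15.000 mg/L
C(52) = 0.031 + 0.010 + 0.596 + 1.758 + 10.469 + 59.375 + 15.000 = 87.238 mg/L

87.238 mg/L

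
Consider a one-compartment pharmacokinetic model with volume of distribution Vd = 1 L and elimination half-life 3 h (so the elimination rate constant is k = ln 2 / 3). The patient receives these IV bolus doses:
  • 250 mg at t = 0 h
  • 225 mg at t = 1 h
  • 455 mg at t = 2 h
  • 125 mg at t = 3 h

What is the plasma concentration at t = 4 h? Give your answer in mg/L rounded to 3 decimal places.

597.557 mg/L

k = ln 2 / 3 = 0.23105 per h
Dose 1 (250 mg at t=0 h): 250·exp(−0.23105·4) = 99.213 mg/L
Dose 2 (225 mg at t=1 h): 225·exp(−0.23105·3) = 112.500 mg/L
Dose 3 (455 mg at t=2 h): 455·exp(−0.23105·2) = 286.632 mg/L
Dose 4 (125 mg at t=3 h): 125·exp(−0.23105·1) = 99.213 mg/L
C(4) = 99.213 + 112.500 + 286.632 + 99.213 = 597.557 mg/L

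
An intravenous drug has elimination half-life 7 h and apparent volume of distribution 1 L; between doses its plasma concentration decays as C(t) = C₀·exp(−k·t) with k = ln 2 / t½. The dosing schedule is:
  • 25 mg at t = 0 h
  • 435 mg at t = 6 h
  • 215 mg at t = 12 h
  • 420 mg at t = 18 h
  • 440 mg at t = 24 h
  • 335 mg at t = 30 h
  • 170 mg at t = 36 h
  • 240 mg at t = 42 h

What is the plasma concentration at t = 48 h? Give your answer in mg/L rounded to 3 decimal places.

316.155 mg/L

k = ln 2 / 7 = 0.09902 per h
Dose 1 (25 mg at t=0 h): 25·exp(−0.09902·48) = 0.216 mg/L
Dose 2 (435 mg at t=6 h): 435·exp(−0.09902·42) = 6.797 mg/L
Dose 3 (215 mg at t=12 h): 215·exp(−0.09902·36) = 6.085 mg/L
Dose 4 (420 mg at t=18 h): 420·exp(−0.09902·30) = 21.534 mg/L
Dose 5 (440 mg at t=24 h): 440·exp(−0.09902·24) = 40.865 mg/L
Dose 6 (335 mg at t=30 h): 335·exp(−0.09902·18) = 56.360 mg/L
Dose 7 (170 mg at t=36 h): 170·exp(−0.09902·12) = 51.808 mg/L
Dose 8 (240 mg at t=42 h): 240·exp(−0.09902·6) = 132.491 mg/L
C(48) = 0.216 + 6.797 + 6.085 + 21.534 + 40.865 + 56.360 + 51.808 + 132.491 = 316.155 mg/L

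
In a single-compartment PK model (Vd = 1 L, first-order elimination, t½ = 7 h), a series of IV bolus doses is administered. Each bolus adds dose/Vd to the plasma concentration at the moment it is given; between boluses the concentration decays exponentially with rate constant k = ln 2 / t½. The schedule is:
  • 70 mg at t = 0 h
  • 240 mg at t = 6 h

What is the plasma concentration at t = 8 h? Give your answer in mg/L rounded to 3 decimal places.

k = ln 2 / 7 = 0.09902 per h
Dose 1 (70 mg at t=0 h): 70·exp(−0.09902·8) = 31.700 mg/L
Dose 2 (240 mg at t=6 h): 240·exp(−0.09902·2) = 196.880 mg/L
C(8) = 31.700 + 196.880 = 228.581 mg/L

228.581 mg/L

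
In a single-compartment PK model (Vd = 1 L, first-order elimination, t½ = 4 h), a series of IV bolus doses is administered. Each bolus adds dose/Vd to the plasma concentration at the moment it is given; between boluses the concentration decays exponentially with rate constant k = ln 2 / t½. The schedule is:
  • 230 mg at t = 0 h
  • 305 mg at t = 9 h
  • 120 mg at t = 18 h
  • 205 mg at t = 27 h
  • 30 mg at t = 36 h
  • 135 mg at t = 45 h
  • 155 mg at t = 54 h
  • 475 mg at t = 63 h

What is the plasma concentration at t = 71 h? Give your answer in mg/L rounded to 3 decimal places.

k = ln 2 / 4 = 0.17329 per h
Dose 1 (230 mg at t=0 h): 230·exp(−0.17329·71) = 0.001 mg/L
Dose 2 (305 mg at t=9 h): 305·exp(−0.17329·62) = 0.007 mg/L
Dose 3 (120 mg at t=18 h): 120·exp(−0.17329·53) = 0.012 mg/L
Dose 4 (205 mg at t=27 h): 205·exp(−0.17329·44) = 0.100 mg/L
Dose 5 (30 mg at t=36 h): 30·exp(−0.17329·35) = 0.070 mg/L
Dose 6 (135 mg at t=45 h): 135·exp(−0.17329·26) = 1.492 mg/L
Dose 7 (155 mg at t=54 h): 155·exp(−0.17329·17) = 8.146 mg/L
Dose 8 (475 mg at t=63 h): 475·exp(−0.17329·8) = 118.750 mg/L
C(71) = 0.001 + 0.007 + 0.012 + 0.100 + 0.070 + 1.492 + 8.146 + 118.750 = 128.577 mg/L

128.577 mg/L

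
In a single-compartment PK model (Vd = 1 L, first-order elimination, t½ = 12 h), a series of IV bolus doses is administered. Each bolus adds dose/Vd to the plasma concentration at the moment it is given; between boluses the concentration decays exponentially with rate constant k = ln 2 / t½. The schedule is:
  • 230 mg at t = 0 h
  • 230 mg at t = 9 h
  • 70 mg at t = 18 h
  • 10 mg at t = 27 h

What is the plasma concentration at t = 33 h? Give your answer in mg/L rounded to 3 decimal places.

128.192 mg/L

k = ln 2 / 12 = 0.05776 per h
Dose 1 (230 mg at t=0 h): 230·exp(−0.05776·33) = 34.190 mg/L
Dose 2 (230 mg at t=9 h): 230·exp(−0.05776·24) = 57.500 mg/L
Dose 3 (70 mg at t=18 h): 70·exp(−0.05776·15) = 29.431 mg/L
Dose 4 (10 mg at t=27 h): 10·exp(−0.05776·6) = 7.071 mg/L
C(33) = 34.190 + 57.500 + 29.431 + 7.071 = 128.192 mg/L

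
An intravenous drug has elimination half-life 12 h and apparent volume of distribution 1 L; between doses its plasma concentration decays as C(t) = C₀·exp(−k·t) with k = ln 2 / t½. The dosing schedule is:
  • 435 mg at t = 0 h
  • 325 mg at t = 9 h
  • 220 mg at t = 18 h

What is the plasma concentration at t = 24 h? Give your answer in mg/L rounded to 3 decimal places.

400.959 mg/L

k = ln 2 / 12 = 0.05776 per h
Dose 1 (435 mg at t=0 h): 435·exp(−0.05776·24) = 108.750 mg/L
Dose 2 (325 mg at t=9 h): 325·exp(−0.05776·15) = 136.646 mg/L
Dose 3 (220 mg at t=18 h): 220·exp(−0.05776·6) = 155.563 mg/L
C(24) = 108.750 + 136.646 + 155.563 = 400.959 mg/L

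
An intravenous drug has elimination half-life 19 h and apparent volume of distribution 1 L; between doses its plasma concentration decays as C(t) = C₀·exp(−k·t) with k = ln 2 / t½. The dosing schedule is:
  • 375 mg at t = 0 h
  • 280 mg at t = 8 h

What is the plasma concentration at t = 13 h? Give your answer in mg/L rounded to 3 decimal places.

k = ln 2 / 19 = 0.03648 per h
Dose 1 (375 mg at t=0 h): 375·exp(−0.03648·13) = 233.380 mg/L
Dose 2 (280 mg at t=8 h): 280·exp(−0.03648·5) = 233.313 mg/L
C(13) = 233.380 + 233.313 = 466.693 mg/L

466.693 mg/L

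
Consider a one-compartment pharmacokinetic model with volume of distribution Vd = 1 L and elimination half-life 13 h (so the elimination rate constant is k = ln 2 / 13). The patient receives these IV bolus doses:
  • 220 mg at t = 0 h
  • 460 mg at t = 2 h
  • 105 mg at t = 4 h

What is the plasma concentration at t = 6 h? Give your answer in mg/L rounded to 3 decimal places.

625.795 mg/L

k = ln 2 / 13 = 0.05332 per h
Dose 1 (220 mg at t=0 h): 220·exp(−0.05332·6) = 159.767 mg/L
Dose 2 (460 mg at t=2 h): 460·exp(−0.05332·4) = 371.649 mg/L
Dose 3 (105 mg at t=4 h): 105·exp(−0.05332·2) = 94.379 mg/L
C(6) = 159.767 + 371.649 + 94.379 = 625.795 mg/L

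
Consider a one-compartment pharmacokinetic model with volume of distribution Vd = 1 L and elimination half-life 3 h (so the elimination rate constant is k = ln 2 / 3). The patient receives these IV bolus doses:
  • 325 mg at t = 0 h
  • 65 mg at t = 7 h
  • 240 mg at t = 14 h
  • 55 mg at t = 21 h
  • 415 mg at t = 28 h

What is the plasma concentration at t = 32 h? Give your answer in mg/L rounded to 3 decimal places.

k = ln 2 / 3 = 0.23105 per h
Dose 1 (325 mg at t=0 h): 325·exp(−0.23105·32) = 0.200 mg/L
Dose 2 (65 mg at t=7 h): 65·exp(−0.23105·25) = 0.202 mg/L
Dose 3 (240 mg at t=14 h): 240·exp(−0.23105·18) = 3.750 mg/L
Dose 4 (55 mg at t=21 h): 55·exp(−0.23105·11) = 4.331 mg/L
Dose 5 (415 mg at t=28 h): 415·exp(−0.23105·4) = 164.693 mg/L
C(32) = 0.200 + 0.202 + 3.750 + 4.331 + 164.693 = 173.175 mg/L

173.175 mg/L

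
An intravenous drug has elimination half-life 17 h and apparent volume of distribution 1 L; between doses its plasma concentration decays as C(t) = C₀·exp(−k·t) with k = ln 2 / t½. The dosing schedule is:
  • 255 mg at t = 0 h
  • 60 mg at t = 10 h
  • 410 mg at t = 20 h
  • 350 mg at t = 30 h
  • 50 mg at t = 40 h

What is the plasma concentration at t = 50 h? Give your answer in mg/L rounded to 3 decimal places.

k = ln 2 / 17 = 0.04077 per h
Dose 1 (255 mg at t=0 h): 255·exp(−0.04077·50) = 33.202 mg/L
Dose 2 (60 mg at t=10 h): 60·exp(−0.04077·40) = 11.745 mg/L
Dose 3 (410 mg at t=20 h): 410·exp(−0.04077·30) = 120.658 mg/L
Dose 4 (350 mg at t=30 h): 350·exp(−0.04077·20) = 154.851 mg/L
Dose 5 (50 mg at t=40 h): 50·exp(−0.04077·10) = 33.258 mg/L
C(50) = 33.202 + 11.745 + 120.658 + 154.851 + 33.258 = 353.713 mg/L

353.713 mg/L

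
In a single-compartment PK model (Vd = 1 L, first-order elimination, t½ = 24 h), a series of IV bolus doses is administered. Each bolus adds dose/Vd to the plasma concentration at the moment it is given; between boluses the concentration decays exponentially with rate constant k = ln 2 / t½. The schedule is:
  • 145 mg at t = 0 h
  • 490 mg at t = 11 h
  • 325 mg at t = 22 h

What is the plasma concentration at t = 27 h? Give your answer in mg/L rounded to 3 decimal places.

656.463 mg/L

k = ln 2 / 24 = 0.02888 per h
Dose 1 (145 mg at t=0 h): 145·exp(−0.02888·27) = 66.483 mg/L
Dose 2 (490 mg at t=11 h): 490·exp(−0.02888·16) = 308.681 mg/L
Dose 3 (325 mg at t=22 h): 325·exp(−0.02888·5) = 281.299 mg/L
C(27) = 66.483 + 308.681 + 281.299 = 656.463 mg/L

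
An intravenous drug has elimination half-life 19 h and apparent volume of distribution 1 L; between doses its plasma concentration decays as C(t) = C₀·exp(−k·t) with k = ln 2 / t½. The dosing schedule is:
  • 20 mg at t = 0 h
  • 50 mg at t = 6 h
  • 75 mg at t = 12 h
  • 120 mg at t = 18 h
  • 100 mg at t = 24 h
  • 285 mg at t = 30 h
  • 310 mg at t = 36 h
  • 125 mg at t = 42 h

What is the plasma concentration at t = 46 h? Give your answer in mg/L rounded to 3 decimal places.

607.325 mg/L

k = ln 2 / 19 = 0.03648 per h
Dose 1 (20 mg at t=0 h): 20·exp(−0.03648·46) = 3.734 mg/L
Dose 2 (50 mg at t=6 h): 50·exp(−0.03648·40) = 11.620 mg/L
Dose 3 (75 mg at t=12 h): 75·exp(−0.03648·34) = 21.696 mg/L
Dose 4 (120 mg at t=18 h): 120·exp(−0.03648·28) = 43.207 mg/L
Dose 5 (100 mg at t=24 h): 100·exp(−0.03648·22) = 44.817 mg/L
Dose 6 (285 mg at t=30 h): 285·exp(−0.03648·16) = 158.981 mg/L
Dose 7 (310 mg at t=36 h): 310·exp(−0.03648·10) = 215.241 mg/L
Dose 8 (125 mg at t=42 h): 125·exp(−0.03648·4) = 108.028 mg/L
C(46) = 3.734 + 11.620 + 21.696 + 43.207 + 44.817 + 158.981 + 215.241 + 108.028 = 607.325 mg/L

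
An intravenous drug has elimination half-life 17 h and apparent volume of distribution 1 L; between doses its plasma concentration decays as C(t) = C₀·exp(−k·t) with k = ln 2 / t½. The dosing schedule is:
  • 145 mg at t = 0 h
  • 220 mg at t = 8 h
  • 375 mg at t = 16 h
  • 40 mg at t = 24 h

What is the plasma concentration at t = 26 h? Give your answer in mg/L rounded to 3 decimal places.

442.137 mg/L

k = ln 2 / 17 = 0.04077 per h
Dose 1 (145 mg at t=0 h): 145·exp(−0.04077·26) = 50.231 mg/L
Dose 2 (220 mg at t=8 h): 220·exp(−0.04077·18) = 105.605 mg/L
Dose 3 (375 mg at t=16 h): 375·exp(−0.04077·10) = 249.434 mg/L
Dose 4 (40 mg at t=24 h): 40·exp(−0.04077·2) = 36.868 mg/L
C(26) = 50.231 + 105.605 + 249.434 + 36.868 = 442.137 mg/L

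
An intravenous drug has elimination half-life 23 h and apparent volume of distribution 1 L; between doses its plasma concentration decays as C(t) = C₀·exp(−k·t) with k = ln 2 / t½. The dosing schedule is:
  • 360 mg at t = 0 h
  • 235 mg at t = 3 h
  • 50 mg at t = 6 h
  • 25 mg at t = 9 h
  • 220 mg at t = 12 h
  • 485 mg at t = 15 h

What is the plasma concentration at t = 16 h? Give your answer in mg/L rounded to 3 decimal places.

1103.953 mg/L

k = ln 2 / 23 = 0.03014 per h
Dose 1 (360 mg at t=0 h): 360·exp(−0.03014·16) = 222.275 mg/L
Dose 2 (235 mg at t=3 h): 235·exp(−0.03014·13) = 158.826 mg/L
Dose 3 (50 mg at t=6 h): 50·exp(−0.03014·10) = 36.990 mg/L
Dose 4 (25 mg at t=9 h): 25·exp(−0.03014·7) = 20.245 mg/L
Dose 5 (220 mg at t=12 h): 220·exp(−0.03014·4) = 195.016 mg/L
Dose 6 (485 mg at t=15 h): 485·exp(−0.03014·1) = 470.602 mg/L
C(16) = 222.275 + 158.826 + 36.990 + 20.245 + 195.016 + 470.602 = 1103.953 mg/L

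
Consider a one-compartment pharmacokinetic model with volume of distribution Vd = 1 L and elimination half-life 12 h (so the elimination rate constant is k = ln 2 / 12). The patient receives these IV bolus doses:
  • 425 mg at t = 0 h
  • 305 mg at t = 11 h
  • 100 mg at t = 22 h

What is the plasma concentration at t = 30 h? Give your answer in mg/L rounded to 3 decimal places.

k = ln 2 / 12 = 0.05776 per h
Dose 1 (425 mg at t=0 h): 425·exp(−0.05776·30) = 75.130 mg/L
Dose 2 (305 mg at t=11 h): 305·exp(−0.05776·19) = 101.782 mg/L
Dose 3 (100 mg at t=22 h): 100·exp(−0.05776·8) = 62.996 mg/L
C(30) = 75.130 + 101.782 + 62.996 = 239.908 mg/L

239.908 mg/L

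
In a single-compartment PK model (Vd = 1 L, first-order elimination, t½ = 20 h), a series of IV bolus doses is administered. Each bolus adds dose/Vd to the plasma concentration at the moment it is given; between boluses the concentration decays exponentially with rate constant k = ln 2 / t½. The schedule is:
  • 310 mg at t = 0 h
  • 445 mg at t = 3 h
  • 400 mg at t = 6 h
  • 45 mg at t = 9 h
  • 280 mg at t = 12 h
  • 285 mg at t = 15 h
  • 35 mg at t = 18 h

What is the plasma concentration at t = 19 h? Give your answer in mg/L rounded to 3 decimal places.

1204.382 mg/L

k = ln 2 / 20 = 0.03466 per h
Dose 1 (310 mg at t=0 h): 310·exp(−0.03466·19) = 160.466 mg/L
Dose 2 (445 mg at t=3 h): 445·exp(−0.03466·16) = 255.585 mg/L
Dose 3 (400 mg at t=6 h): 400·exp(−0.03466·13) = 254.912 mg/L
Dose 4 (45 mg at t=9 h): 45·exp(−0.03466·10) = 31.820 mg/L
Dose 5 (280 mg at t=12 h): 280·exp(−0.03466·7) = 219.684 mg/L
Dose 6 (285 mg at t=15 h): 285·exp(−0.03466·4) = 248.107 mg/L
Dose 7 (35 mg at t=18 h): 35·exp(−0.03466·1) = 33.808 mg/L
C(19) = 160.466 + 255.585 + 254.912 + 31.820 + 219.684 + 248.107 + 33.808 = 1204.382 mg/L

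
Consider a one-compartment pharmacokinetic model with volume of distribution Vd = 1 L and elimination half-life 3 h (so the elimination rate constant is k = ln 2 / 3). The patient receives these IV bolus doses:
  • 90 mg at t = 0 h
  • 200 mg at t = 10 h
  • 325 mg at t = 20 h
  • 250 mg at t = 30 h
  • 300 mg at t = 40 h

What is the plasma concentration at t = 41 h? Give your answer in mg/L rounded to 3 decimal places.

k = ln 2 / 3 = 0.23105 per h
Dose 1 (90 mg at t=0 h): 90·exp(−0.23105·41) = 0.007 mg/L
Dose 2 (200 mg at t=10 h): 200·exp(−0.23105·31) = 0.155 mg/L
Dose 3 (325 mg at t=20 h): 325·exp(−0.23105·21) = 2.539 mg/L
Dose 4 (250 mg at t=30 h): 250·exp(−0.23105·11) = 19.686 mg/L
Dose 5 (300 mg at t=40 h): 300·exp(−0.23105·1) = 238.110 mg/L
C(41) = 0.007 + 0.155 + 2.539 + 19.686 + 238.110 = 260.497 mg/L

260.497 mg/L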